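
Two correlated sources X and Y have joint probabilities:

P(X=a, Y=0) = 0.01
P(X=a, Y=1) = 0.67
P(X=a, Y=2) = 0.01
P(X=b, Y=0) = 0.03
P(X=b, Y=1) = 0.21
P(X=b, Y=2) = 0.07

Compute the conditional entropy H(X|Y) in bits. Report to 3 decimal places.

Marginals: p(X) = (0.6900, 0.3100), p(Y) = (0.0400, 0.8800, 0.0800).
H(X|Y) = Σ p(Y) · H(X|Y=·).
  Y=0: p=0.0400, H(X|Y=0) = 0.8113
  Y=1: p=0.8800, H(X|Y=1) = 0.7928
  Y=2: p=0.0800, H(X|Y=2) = 0.5436
Weighted sum = 0.774 bits.

0.774 bits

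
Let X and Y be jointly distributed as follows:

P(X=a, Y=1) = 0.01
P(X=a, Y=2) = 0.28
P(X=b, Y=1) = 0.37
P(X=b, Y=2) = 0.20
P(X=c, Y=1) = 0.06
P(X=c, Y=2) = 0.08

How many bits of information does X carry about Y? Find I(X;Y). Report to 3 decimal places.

0.256 bits

Marginals: p(X) = (0.2900, 0.5700, 0.1400), p(Y) = (0.4400, 0.5600).
I(X;Y) = Σ p(x,y)·log₂[p(x,y)/(p(x)p(y))].
  (a,1): 0.01·log₂(0.0784) = -0.0367
  (a,2): 0.28·log₂(1.7241) = 0.2200
  (b,1): 0.37·log₂(1.4753) = 0.2076
  (b,2): 0.20·log₂(0.6266) = -0.1349
  (c,1): 0.06·log₂(0.9740) = -0.0023
  (c,2): 0.08·log₂(1.0204) = 0.0023
Sum = 0.256 bits.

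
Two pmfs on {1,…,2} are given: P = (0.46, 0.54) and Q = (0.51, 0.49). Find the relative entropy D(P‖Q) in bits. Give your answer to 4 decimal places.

0.0072 bits

D(P‖Q) = Σ p·log₂(p/q).
  0.46·log₂(0.46/0.51) = -0.06848
  0.54·log₂(0.54/0.49) = 0.07570
D(P‖Q) = 0.0072 bits.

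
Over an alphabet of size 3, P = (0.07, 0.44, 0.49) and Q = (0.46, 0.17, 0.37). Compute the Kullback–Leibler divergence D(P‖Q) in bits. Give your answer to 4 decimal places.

0.6121 bits

D(P‖Q) = Σ p·log₂(p/q).
  0.07·log₂(0.07/0.46) = -0.19013
  0.44·log₂(0.44/0.17) = 0.60367
  0.49·log₂(0.49/0.37) = 0.19858
D(P‖Q) = 0.6121 bits.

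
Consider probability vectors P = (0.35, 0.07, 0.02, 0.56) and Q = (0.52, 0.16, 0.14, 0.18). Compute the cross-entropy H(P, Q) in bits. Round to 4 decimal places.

1.9574 bits

H(P,Q) = −Σ p·log₂ q.
  −0.35·log₂(0.52) = 0.33020
  −0.07·log₂(0.16) = 0.18507
  −0.02·log₂(0.14) = 0.05673
  −0.56·log₂(0.18) = 1.38540
H(P,Q) = 1.9574 bits.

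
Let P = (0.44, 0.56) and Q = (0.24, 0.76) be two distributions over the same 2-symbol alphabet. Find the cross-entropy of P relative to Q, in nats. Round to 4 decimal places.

H(P,Q) = −Σ p·ln q.
  −0.44·ln(0.24) = 0.62793
  −0.56·ln(0.76) = 0.15368
H(P,Q) = 0.7816 nats.

0.7816 nats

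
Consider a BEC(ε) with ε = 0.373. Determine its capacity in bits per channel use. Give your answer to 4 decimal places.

0.6270 bits

Binary erasure channel: capacity C = 1 − ε.
C = 1 − 0.373 = 0.6270 bits per channel use.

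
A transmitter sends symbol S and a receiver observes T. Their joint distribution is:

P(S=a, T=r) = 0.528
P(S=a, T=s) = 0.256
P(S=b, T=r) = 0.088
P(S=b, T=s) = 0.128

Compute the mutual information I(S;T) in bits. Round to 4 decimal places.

Marginals: p(S) = (0.7840, 0.2160), p(T) = (0.6160, 0.3840).
I(S;T) = H(S) + H(T) − H(S,T).
H(S) = 0.7528, H(T) = 0.9608, H(S,T) = 1.6779.
I(S;T) = 0.7528 + 0.9608 − 1.6779 = 0.0357 bits.

0.0357 bits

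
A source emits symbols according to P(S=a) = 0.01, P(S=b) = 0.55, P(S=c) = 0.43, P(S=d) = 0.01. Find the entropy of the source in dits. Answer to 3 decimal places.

H(S) = −Σ p·log₁₀ p.
  −(0.01)·log₁₀(0.01) = 0.0200
  −(0.55)·log₁₀(0.55) = 0.1428
  −(0.43)·log₁₀(0.43) = 0.1576
  −(0.01)·log₁₀(0.01) = 0.0200
Sum: 0.0200 + 0.1428 + 0.1576 + 0.0200 = 0.340 dits.

0.340 dits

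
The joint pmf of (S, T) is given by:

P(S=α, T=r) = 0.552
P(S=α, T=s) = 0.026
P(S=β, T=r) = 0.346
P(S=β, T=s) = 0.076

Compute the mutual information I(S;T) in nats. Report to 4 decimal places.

0.0244 nats

Marginals: p(S) = (0.5780, 0.4220), p(T) = (0.8980, 0.1020).
I(S;T) = Σ p(x,y)·ln[p(x,y)/(p(x)p(y))].
  (α,r): 0.552·ln(1.0635) = 0.03398
  (α,s): 0.026·ln(0.4410) = -0.02129
  (β,r): 0.346·ln(0.9130) = -0.03148
  (β,s): 0.076·ln(1.7656) = 0.04321
Sum = 0.0244 nats.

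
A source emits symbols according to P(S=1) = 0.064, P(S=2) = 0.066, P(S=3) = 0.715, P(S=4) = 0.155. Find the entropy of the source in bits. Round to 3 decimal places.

H(S) = −Σ p·log₂ p.
  −(0.064)·log₂(0.064) = 0.2538
  −(0.066)·log₂(0.066) = 0.2588
  −(0.715)·log₂(0.715) = 0.3460
  −(0.155)·log₂(0.155) = 0.4169
Sum: 0.2538 + 0.2588 + 0.3460 + 0.4169 = 1.276 bits.

1.276 bits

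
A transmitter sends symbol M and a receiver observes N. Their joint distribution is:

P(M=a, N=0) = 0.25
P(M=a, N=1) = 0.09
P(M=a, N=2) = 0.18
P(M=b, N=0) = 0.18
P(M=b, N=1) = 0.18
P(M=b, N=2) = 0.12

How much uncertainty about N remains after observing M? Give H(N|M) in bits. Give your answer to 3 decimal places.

1.517 bits

Chain rule: H(N|M) = H(M,N) − H(M).
Marginals: p(M) = (0.5200, 0.4800), p(N) = (0.4300, 0.2700, 0.3000).
H(M,N) = 2.5156 bits; H(M) = 0.9988 bits.
H(N|M) = 2.5156 − 0.9988 = 1.517 bits.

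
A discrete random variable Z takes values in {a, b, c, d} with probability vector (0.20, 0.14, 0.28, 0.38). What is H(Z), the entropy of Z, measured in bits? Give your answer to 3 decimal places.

1.906 bits

H(Z) = −Σ p·log₂ p.
  −(0.20)·log₂(0.20) = 0.4644
  −(0.14)·log₂(0.14) = 0.3971
  −(0.28)·log₂(0.28) = 0.5142
  −(0.38)·log₂(0.38) = 0.5305
Sum: 0.4644 + 0.3971 + 0.5142 + 0.5305 = 1.906 bits.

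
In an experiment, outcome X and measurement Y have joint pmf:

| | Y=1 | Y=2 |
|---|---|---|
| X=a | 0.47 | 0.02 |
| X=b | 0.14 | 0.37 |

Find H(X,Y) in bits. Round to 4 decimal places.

1.5527 bits

H(X,Y) = −Σ p(x,y)·log₂ p(x,y) over all 4 cells.
  cell (a,1): −0.47·log₂0.47 = 0.51196
  cell (a,2): −0.02·log₂0.02 = 0.11288
  cell (b,1): −0.14·log₂0.14 = 0.39711
  cell (b,2): −0.37·log₂0.37 = 0.53073
Sum = 1.5527 bits.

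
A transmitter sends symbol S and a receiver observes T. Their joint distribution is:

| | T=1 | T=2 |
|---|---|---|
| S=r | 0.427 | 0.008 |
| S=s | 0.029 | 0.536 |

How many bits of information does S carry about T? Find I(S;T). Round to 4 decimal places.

Marginals: p(S) = (0.4350, 0.5650), p(T) = (0.4560, 0.5440).
I(S;T) = H(S) + H(T) − H(S,T).
H(S) = 0.9878, H(T) = 0.9944, H(S,T) = 1.2103.
I(S;T) = 0.9878 + 0.9944 − 1.2103 = 0.7719 bits.

0.7719 bits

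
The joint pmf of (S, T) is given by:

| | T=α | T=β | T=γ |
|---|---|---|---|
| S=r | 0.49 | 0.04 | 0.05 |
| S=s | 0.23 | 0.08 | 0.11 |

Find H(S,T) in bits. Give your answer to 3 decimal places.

H(S,T) = −Σ p(x,y)·log₂ p(x,y) over all 6 cells.
  cell (r,α): −0.49·log₂0.49 = 0.5043
  cell (r,β): −0.04·log₂0.04 = 0.1858
  cell (r,γ): −0.05·log₂0.05 = 0.2161
  cell (s,α): −0.23·log₂0.23 = 0.4877
  cell (s,β): −0.08·log₂0.08 = 0.2915
  cell (s,γ): −0.11·log₂0.11 = 0.3503
Sum = 2.036 bits.

2.036 bits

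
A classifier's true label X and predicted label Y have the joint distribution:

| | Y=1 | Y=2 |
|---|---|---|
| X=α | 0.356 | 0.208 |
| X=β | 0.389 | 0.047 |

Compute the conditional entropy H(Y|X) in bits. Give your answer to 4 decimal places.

Marginals: p(X) = (0.5640, 0.4360), p(Y) = (0.7450, 0.2550).
H(Y|X) = Σ p(X) · H(Y|X=·).
  X=α: p=0.5640, H(Y|X=α) = 0.9497
  X=β: p=0.4360, H(Y|X=β) = 0.4932
Weighted sum = 0.7507 bits.

0.7507 bits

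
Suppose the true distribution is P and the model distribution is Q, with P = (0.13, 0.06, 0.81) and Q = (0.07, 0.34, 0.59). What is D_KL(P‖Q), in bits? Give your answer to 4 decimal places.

D(P‖Q) = Σ p·log₂(p/q).
  0.13·log₂(0.13/0.07) = 0.11610
  0.06·log₂(0.06/0.34) = -0.15015
  0.81·log₂(0.81/0.59) = 0.37034
D(P‖Q) = 0.3363 bits.

0.3363 bits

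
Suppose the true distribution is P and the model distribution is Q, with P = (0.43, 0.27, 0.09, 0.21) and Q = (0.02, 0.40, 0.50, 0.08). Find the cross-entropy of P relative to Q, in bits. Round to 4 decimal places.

H(P,Q) = −Σ p·log₂ q.
  −0.43·log₂(0.02) = 2.42686
  −0.27·log₂(0.40) = 0.35692
  −0.09·log₂(0.50) = 0.09000
  −0.21·log₂(0.08) = 0.76521
H(P,Q) = 3.6390 bits.

3.6390 bits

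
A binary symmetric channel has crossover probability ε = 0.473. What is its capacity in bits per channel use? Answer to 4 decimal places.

0.0021 bits

Binary symmetric channel: C = 1 − h₂(ε) where h₂ is the binary entropy function.
h₂(0.473) = −0.473·log₂0.473 − 0.527·log₂0.527 = 0.9979.
C = 1 − 0.9979 = 0.0021 bits per channel use.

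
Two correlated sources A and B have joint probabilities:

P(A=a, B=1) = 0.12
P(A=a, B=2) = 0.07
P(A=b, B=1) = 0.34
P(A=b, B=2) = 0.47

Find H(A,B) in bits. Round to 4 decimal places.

1.6768 bits

H(A,B) = −Σ p(x,y)·log₂ p(x,y) over all 4 cells.
  cell (a,1): −0.12·log₂0.12 = 0.36707
  cell (a,2): −0.07·log₂0.07 = 0.26856
  cell (b,1): −0.34·log₂0.34 = 0.52917
  cell (b,2): −0.47·log₂0.47 = 0.51196
Sum = 1.6768 bits.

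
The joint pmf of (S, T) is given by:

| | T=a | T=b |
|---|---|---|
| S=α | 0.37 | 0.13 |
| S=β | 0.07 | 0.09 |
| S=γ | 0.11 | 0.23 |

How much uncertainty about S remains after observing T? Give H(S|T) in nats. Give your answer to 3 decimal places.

0.929 nats

Marginals: p(S) = (0.5000, 0.1600, 0.3400), p(T) = (0.5500, 0.4500).
H(S|T) = Σ p(T) · H(S|T=·).
  T=a: p=0.5500, H(S|T=a) = 0.8509
  T=b: p=0.4500, H(S|T=b) = 1.0236
Weighted sum = 0.929 nats.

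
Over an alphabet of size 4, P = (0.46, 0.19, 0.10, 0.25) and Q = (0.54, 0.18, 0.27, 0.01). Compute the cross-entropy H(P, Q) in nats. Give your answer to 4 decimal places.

1.8915 nats

H(P,Q) = −Σ p·ln q.
  −0.46·ln(0.54) = 0.28345
  −0.19·ln(0.18) = 0.32581
  −0.10·ln(0.27) = 0.13093
  −0.25·ln(0.01) = 1.15129
H(P,Q) = 1.8915 nats.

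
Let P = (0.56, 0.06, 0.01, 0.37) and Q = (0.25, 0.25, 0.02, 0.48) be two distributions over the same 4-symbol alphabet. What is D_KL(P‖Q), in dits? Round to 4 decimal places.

D(P‖Q) = Σ p·log₁₀(p/q).
  0.56·log₁₀(0.56/0.25) = 0.19614
  0.06·log₁₀(0.06/0.25) = -0.03719
  0.01·log₁₀(0.01/0.02) = -0.00301
  0.37·log₁₀(0.37/0.48) = -0.04182
D(P‖Q) = 0.1141 dits.

0.1141 dits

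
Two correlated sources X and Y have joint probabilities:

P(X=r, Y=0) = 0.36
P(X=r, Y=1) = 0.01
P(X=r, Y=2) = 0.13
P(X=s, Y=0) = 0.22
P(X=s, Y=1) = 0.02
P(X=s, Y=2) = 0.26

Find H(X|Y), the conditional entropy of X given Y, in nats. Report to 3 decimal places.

0.652 nats

Marginals: p(X) = (0.5000, 0.5000), p(Y) = (0.5800, 0.0300, 0.3900).
H(X|Y) = Σ p(Y) · H(X|Y=·).
  Y=0: p=0.5800, H(X|Y=0) = 0.6637
  Y=1: p=0.0300, H(X|Y=1) = 0.6365
  Y=2: p=0.3900, H(X|Y=2) = 0.6365
Weighted sum = 0.652 nats.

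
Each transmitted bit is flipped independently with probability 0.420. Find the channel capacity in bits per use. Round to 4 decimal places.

0.0185 bits

Binary symmetric channel: C = 1 − h₂(ε) where h₂ is the binary entropy function.
h₂(0.420) = −0.420·log₂0.420 − 0.580·log₂0.580 = 0.9815.
C = 1 − 0.9815 = 0.0185 bits per channel use.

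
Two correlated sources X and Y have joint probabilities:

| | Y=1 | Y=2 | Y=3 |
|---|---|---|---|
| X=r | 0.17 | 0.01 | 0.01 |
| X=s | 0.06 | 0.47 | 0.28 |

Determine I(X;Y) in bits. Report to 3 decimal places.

Marginals: p(X) = (0.1900, 0.8100), p(Y) = (0.2300, 0.4800, 0.2900).
I(X;Y) = Σ p(x,y)·log₂[p(x,y)/(p(x)p(y))].
  (r,1): 0.17·log₂(3.8902) = 0.3332
  (r,2): 0.01·log₂(0.1096) = -0.0319
  (r,3): 0.01·log₂(0.1815) = -0.0246
  (s,1): 0.06·log₂(0.3221) = -0.0981
  (s,2): 0.47·log₂(1.2088) = 0.1286
  (s,3): 0.28·log₂(1.1920) = 0.0709
Sum = 0.378 bits.

0.378 bits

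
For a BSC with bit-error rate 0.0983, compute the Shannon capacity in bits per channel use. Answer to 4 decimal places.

0.5364 bits

Binary symmetric channel: C = 1 − h₂(ε) where h₂ is the binary entropy function.
h₂(0.0983) = −0.0983·log₂0.0983 − 0.9017·log₂0.9017 = 0.4636.
C = 1 − 0.4636 = 0.5364 bits per channel use.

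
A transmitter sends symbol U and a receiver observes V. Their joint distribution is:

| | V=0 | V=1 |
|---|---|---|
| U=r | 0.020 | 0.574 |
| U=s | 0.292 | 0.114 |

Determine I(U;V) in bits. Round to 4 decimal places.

0.4215 bits

Marginals: p(U) = (0.5940, 0.4060), p(V) = (0.3120, 0.6880).
I(U;V) = Σ p(x,y)·log₂[p(x,y)/(p(x)p(y))].
  (r,0): 0.020·log₂(0.1079) = -0.06424
  (r,1): 0.574·log₂(1.4045) = 0.28132
  (s,0): 0.292·log₂(2.3052) = 0.35182
  (s,1): 0.114·log₂(0.4081) = -0.14739
Sum = 0.4215 bits.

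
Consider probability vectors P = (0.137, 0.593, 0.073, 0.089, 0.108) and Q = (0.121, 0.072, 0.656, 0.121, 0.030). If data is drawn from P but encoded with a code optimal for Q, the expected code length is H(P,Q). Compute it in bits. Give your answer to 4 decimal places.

3.5303 bits

H(P,Q) = −Σ p·log₂ q.
  −0.137·log₂(0.121) = 0.41743
  −0.593·log₂(0.072) = 2.25094
  −0.073·log₂(0.656) = 0.04440
  −0.089·log₂(0.121) = 0.27118
  −0.108·log₂(0.030) = 0.54636
H(P,Q) = 3.5303 bits.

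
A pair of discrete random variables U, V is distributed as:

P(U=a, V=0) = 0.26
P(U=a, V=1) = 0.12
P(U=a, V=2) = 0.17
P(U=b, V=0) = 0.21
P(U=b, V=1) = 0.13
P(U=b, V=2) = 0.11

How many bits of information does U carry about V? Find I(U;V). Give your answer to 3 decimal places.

0.006 bits

Marginals: p(U) = (0.5500, 0.4500), p(V) = (0.4700, 0.2500, 0.2800).
I(U;V) = H(U) + H(V) − H(U,V).
H(U) = 0.9928, H(V) = 1.5262, H(U,V) = 2.5127.
I(U;V) = 0.9928 + 1.5262 − 2.5127 = 0.006 bits.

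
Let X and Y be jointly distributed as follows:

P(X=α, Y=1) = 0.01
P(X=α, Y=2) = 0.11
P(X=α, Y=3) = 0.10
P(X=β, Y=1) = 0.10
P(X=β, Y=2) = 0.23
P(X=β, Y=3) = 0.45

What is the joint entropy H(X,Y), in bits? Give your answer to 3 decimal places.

2.087 bits

H(X,Y) = −Σ p(x,y)·log₂ p(x,y) over all 6 cells.
  cell (α,1): −0.01·log₂0.01 = 0.0664
  cell (α,2): −0.11·log₂0.11 = 0.3503
  cell (α,3): −0.10·log₂0.10 = 0.3322
  cell (β,1): −0.10·log₂0.10 = 0.3322
  cell (β,2): −0.23·log₂0.23 = 0.4877
  cell (β,3): −0.45·log₂0.45 = 0.5184
Sum = 2.087 bits.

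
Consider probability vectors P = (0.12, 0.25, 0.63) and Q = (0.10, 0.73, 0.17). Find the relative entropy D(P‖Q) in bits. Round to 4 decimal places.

D(P‖Q) = Σ p·log₂(p/q).
  0.12·log₂(0.12/0.10) = 0.03156
  0.25·log₂(0.25/0.73) = -0.38649
  0.63·log₂(0.63/0.17) = 1.19058
D(P‖Q) = 0.8357 bits.

0.8357 bits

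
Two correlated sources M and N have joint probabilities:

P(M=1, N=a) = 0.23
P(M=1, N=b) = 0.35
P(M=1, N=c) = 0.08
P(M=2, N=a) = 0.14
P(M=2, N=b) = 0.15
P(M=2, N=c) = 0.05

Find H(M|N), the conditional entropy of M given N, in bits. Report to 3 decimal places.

0.920 bits

Marginals: p(M) = (0.6600, 0.3400), p(N) = (0.3700, 0.5000, 0.1300).
H(M|N) = Σ p(N) · H(M|N=·).
  N=a: p=0.3700, H(M|N=a) = 0.9569
  N=b: p=0.5000, H(M|N=b) = 0.8813
  N=c: p=0.1300, H(M|N=c) = 0.9612
Weighted sum = 0.920 bits.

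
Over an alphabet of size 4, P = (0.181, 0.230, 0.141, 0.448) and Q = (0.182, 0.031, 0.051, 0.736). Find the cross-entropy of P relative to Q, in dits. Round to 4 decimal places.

H(P,Q) = −Σ p·log₁₀ q.
  −0.181·log₁₀(0.182) = 0.13393
  −0.230·log₁₀(0.031) = 0.34699
  −0.141·log₁₀(0.051) = 0.18223
  −0.448·log₁₀(0.736) = 0.05964
H(P,Q) = 0.7228 dits.

0.7228 dits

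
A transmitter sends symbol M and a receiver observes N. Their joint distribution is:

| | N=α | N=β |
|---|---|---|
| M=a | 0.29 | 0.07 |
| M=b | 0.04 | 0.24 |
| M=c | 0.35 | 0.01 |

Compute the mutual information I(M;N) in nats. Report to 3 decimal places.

Marginals: p(M) = (0.3600, 0.2800, 0.3600), p(N) = (0.6800, 0.3200).
I(M;N) = Σ p(x,y)·ln[p(x,y)/(p(x)p(y))].
  (a,α): 0.29·ln(1.1846) = 0.0491
  (a,β): 0.07·ln(0.6076) = -0.0349
  (b,α): 0.04·ln(0.2101) = -0.0624
  (b,β): 0.24·ln(2.6786) = 0.2365
  (c,α): 0.35·ln(1.4297) = 0.1251
  (c,β): 0.01·ln(0.0868) = -0.0244
Sum = 0.289 nats.

0.289 nats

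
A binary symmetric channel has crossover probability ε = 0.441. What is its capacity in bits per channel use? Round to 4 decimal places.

Binary symmetric channel: C = 1 − h₂(ε) where h₂ is the binary entropy function.
h₂(0.441) = −0.441·log₂0.441 − 0.559·log₂0.559 = 0.9899.
C = 1 − 0.9899 = 0.0101 bits per channel use.

0.0101 bits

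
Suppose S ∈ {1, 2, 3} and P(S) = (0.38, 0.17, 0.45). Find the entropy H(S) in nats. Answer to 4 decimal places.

1.0282 nats

H(S) = −Σ p·ln p.
  −(0.38)·ln(0.38) = 0.36768
  −(0.17)·ln(0.17) = 0.30123
  −(0.45)·ln(0.45) = 0.35933
Sum: 0.36768 + 0.30123 + 0.35933 = 1.0282 nats.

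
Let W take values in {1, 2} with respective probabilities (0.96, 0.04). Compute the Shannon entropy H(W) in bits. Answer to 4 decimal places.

0.2423 bits

H(W) = −Σ p·log₂ p.
  −(0.96)·log₂(0.96) = 0.05654
  −(0.04)·log₂(0.04) = 0.18575
Sum: 0.05654 + 0.18575 = 0.2423 bits.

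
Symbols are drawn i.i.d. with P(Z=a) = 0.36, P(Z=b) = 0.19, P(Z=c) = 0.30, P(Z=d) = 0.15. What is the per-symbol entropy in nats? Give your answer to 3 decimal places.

1.329 nats

H(Z) = −Σ p·ln p.
  −(0.36)·ln(0.36) = 0.3678
  −(0.19)·ln(0.19) = 0.3155
  −(0.30)·ln(0.30) = 0.3612
  −(0.15)·ln(0.15) = 0.2846
Sum: 0.3678 + 0.3155 + 0.3612 + 0.2846 = 1.329 nats.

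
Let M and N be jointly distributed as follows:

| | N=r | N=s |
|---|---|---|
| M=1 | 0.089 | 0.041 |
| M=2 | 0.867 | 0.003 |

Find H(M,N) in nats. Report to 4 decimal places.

0.4874 nats

H(M,N) = −Σ p(x,y)·ln p(x,y) over all 4 cells.
  cell (1,r): −0.089·ln0.089 = 0.21530
  cell (1,s): −0.041·ln0.041 = 0.13096
  cell (2,r): −0.867·ln0.867 = 0.12374
  cell (2,s): −0.003·ln0.003 = 0.01743
Sum = 0.4874 nats.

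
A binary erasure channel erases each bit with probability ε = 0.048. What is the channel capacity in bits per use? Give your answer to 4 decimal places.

0.9520 bits

Binary erasure channel: capacity C = 1 − ε.
C = 1 − 0.048 = 0.9520 bits per channel use.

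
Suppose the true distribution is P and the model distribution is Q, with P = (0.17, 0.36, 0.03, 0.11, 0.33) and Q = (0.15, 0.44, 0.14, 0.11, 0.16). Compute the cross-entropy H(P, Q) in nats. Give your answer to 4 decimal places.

H(P,Q) = −Σ p·ln q.
  −0.17·ln(0.15) = 0.32251
  −0.36·ln(0.44) = 0.29555
  −0.03·ln(0.14) = 0.05898
  −0.11·ln(0.11) = 0.24280
  −0.33·ln(0.16) = 0.60475
H(P,Q) = 1.5246 nats.

1.5246 nats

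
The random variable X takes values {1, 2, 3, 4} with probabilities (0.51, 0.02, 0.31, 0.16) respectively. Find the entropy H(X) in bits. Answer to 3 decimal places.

1.555 bits

H(X) = −Σ p·log₂ p.
  −(0.51)·log₂(0.51) = 0.4954
  −(0.02)·log₂(0.02) = 0.1129
  −(0.31)·log₂(0.31) = 0.5238
  −(0.16)·log₂(0.16) = 0.4230
Sum: 0.4954 + 0.1129 + 0.5238 + 0.4230 = 1.555 bits.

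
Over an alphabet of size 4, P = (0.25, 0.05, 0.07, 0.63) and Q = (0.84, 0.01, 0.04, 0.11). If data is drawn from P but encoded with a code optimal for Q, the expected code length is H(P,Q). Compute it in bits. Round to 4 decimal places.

2.7263 bits

H(P,Q) = −Σ p·log₂ q.
  −0.25·log₂(0.84) = 0.06288
  −0.05·log₂(0.01) = 0.33219
  −0.07·log₂(0.04) = 0.32507
  −0.63·log₂(0.11) = 2.00619
H(P,Q) = 2.7263 bits.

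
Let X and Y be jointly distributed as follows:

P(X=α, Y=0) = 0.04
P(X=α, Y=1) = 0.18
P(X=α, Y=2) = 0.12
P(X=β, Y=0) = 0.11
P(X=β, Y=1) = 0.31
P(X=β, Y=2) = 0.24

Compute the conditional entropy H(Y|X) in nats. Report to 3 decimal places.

0.999 nats

Chain rule: H(Y|X) = H(X,Y) − H(X).
Marginals: p(X) = (0.3400, 0.6600), p(Y) = (0.1500, 0.4900, 0.3600).
H(X,Y) = 1.6402 nats; H(X) = 0.6410 nats.
H(Y|X) = 1.6402 − 0.6410 = 0.999 nats.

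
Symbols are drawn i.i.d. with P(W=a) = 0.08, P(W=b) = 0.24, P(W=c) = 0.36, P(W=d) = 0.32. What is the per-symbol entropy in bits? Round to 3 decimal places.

1.842 bits

H(W) = −Σ p·log₂ p.
  −(0.08)·log₂(0.08) = 0.2915
  −(0.24)·log₂(0.24) = 0.4941
  −(0.36)·log₂(0.36) = 0.5306
  −(0.32)·log₂(0.32) = 0.5260
Sum: 0.2915 + 0.4941 + 0.5306 + 0.5260 = 1.842 bits.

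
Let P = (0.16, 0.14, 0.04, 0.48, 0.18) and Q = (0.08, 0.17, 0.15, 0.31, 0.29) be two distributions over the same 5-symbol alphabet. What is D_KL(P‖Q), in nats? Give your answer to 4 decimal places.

D(P‖Q) = Σ p·ln(p/q).
  0.16·ln(0.16/0.08) = 0.11090
  0.14·ln(0.14/0.17) = -0.02718
  0.04·ln(0.04/0.15) = -0.05287
  0.48·ln(0.48/0.31) = 0.20986
  0.18·ln(0.18/0.29) = -0.08585
D(P‖Q) = 0.1549 nats.

0.1549 nats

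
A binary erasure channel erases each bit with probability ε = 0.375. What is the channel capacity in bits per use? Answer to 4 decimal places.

0.6250 bits

Binary erasure channel: capacity C = 1 − ε.
C = 1 − 0.375 = 0.6250 bits per channel use.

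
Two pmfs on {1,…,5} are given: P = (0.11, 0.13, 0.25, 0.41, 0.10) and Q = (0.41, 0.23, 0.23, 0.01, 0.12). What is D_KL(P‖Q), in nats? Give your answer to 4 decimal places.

D(P‖Q) = Σ p·ln(p/q).
  0.11·ln(0.11/0.41) = -0.14472
  0.13·ln(0.13/0.23) = -0.07417
  0.25·ln(0.25/0.23) = 0.02085
  0.41·ln(0.41/0.01) = 1.52256
  0.10·ln(0.10/0.12) = -0.01823
D(P‖Q) = 1.3063 nats.

1.3063 nats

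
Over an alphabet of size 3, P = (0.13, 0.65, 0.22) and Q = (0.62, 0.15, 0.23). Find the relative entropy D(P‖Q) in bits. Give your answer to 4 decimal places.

D(P‖Q) = Σ p·log₂(p/q).
  0.13·log₂(0.13/0.62) = -0.29299
  0.65·log₂(0.65/0.15) = 1.37506
  0.22·log₂(0.22/0.23) = -0.01411
D(P‖Q) = 1.0680 bits.

1.0680 bits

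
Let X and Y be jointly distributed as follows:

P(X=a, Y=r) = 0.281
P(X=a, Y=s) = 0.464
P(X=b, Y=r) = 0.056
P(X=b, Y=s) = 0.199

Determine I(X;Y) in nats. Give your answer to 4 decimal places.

Marginals: p(X) = (0.7450, 0.2550), p(Y) = (0.3370, 0.6630).
I(X;Y) = Σ p(x,y)·ln[p(x,y)/(p(x)p(y))].
  (a,r): 0.281·ln(1.1192) = 0.03165
  (a,s): 0.464·ln(0.9394) = -0.02901
  (b,r): 0.056·ln(0.6517) = -0.02398
  (b,s): 0.199·ln(1.1771) = 0.03244
Sum = 0.0111 nats.

0.0111 nats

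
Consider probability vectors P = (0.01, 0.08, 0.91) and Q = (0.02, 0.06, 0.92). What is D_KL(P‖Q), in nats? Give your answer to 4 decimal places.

0.0061 nats

D(P‖Q) = Σ p·ln(p/q).
  0.01·ln(0.01/0.02) = -0.00693
  0.08·ln(0.08/0.06) = 0.02301
  0.91·ln(0.91/0.92) = -0.00995
D(P‖Q) = 0.0061 nats.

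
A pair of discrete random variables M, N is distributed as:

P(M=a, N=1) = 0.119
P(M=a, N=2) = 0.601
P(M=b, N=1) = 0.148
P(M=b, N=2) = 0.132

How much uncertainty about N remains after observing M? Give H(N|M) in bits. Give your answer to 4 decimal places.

Marginals: p(M) = (0.7200, 0.2800), p(N) = (0.2670, 0.7330).
H(N|M) = Σ p(M) · H(N|M=·).
  M=a: p=0.7200, H(N|M=a) = 0.6468
  M=b: p=0.2800, H(N|M=b) = 0.9976
Weighted sum = 0.7450 bits.

0.7450 bits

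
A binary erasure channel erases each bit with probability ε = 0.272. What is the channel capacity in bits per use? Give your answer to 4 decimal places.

0.7280 bits

Binary erasure channel: capacity C = 1 − ε.
C = 1 − 0.272 = 0.7280 bits per channel use.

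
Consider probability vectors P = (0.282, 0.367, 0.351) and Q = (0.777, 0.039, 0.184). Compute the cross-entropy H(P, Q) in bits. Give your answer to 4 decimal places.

H(P,Q) = −Σ p·log₂ q.
  −0.282·log₂(0.777) = 0.10265
  −0.367·log₂(0.039) = 1.71770
  −0.351·log₂(0.184) = 0.85722
H(P,Q) = 2.6776 bits.

2.6776 bits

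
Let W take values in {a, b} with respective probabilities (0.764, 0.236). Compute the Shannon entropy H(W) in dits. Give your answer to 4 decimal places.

0.2373 dits

H(W) = −Σ p·log₁₀ p.
  −(0.764)·log₁₀(0.764) = 0.08932
  −(0.236)·log₁₀(0.236) = 0.14799
Sum: 0.08932 + 0.14799 = 0.2373 dits.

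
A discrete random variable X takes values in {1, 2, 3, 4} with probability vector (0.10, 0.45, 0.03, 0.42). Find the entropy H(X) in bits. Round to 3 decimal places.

H(X) = −Σ p·log₂ p.
  −(0.10)·log₂(0.10) = 0.3322
  −(0.45)·log₂(0.45) = 0.5184
  −(0.03)·log₂(0.03) = 0.1518
  −(0.42)·log₂(0.42) = 0.5256
Sum: 0.3322 + 0.5184 + 0.1518 + 0.5256 = 1.528 bits.

1.528 bits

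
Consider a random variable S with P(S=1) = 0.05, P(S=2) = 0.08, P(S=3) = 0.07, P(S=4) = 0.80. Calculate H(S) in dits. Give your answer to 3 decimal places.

0.311 dits

H(S) = −Σ p·log₁₀ p.
  −(0.05)·log₁₀(0.05) = 0.0651
  −(0.08)·log₁₀(0.08) = 0.0878
  −(0.07)·log₁₀(0.07) = 0.0808
  −(0.80)·log₁₀(0.80) = 0.0775
Sum: 0.0651 + 0.0878 + 0.0808 + 0.0775 = 0.311 dits.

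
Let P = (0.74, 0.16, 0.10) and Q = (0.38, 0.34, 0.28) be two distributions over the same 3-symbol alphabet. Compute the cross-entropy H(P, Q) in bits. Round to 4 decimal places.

H(P,Q) = −Σ p·log₂ q.
  −0.74·log₂(0.38) = 1.03299
  −0.16·log₂(0.34) = 0.24902
  −0.10·log₂(0.28) = 0.18365
H(P,Q) = 1.4657 bits.

1.4657 bits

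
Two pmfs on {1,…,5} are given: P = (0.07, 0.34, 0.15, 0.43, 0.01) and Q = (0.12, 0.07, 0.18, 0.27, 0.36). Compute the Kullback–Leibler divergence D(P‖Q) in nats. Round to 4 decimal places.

0.6365 nats

D(P‖Q) = Σ p·ln(p/q).
  0.07·ln(0.07/0.12) = -0.03773
  0.34·ln(0.34/0.07) = 0.53735
  0.15·ln(0.15/0.18) = -0.02735
  0.43·ln(0.43/0.27) = 0.20011
  0.01·ln(0.01/0.36) = -0.03584
D(P‖Q) = 0.6365 nats.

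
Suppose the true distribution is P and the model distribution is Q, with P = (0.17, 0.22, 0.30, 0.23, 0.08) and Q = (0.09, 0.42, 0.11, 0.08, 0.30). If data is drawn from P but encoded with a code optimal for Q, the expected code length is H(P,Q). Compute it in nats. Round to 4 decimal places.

H(P,Q) = −Σ p·ln q.
  −0.17·ln(0.09) = 0.40935
  −0.22·ln(0.42) = 0.19085
  −0.30·ln(0.11) = 0.66218
  −0.23·ln(0.08) = 0.58092
  −0.08·ln(0.30) = 0.09632
H(P,Q) = 1.9396 nats.

1.9396 nats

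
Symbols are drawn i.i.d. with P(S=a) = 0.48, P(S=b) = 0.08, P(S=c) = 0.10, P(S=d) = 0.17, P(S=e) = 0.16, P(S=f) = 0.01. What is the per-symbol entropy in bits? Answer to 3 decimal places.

2.056 bits

H(S) = −Σ p·log₂ p.
  −(0.48)·log₂(0.48) = 0.5083
  −(0.08)·log₂(0.08) = 0.2915
  −(0.10)·log₂(0.10) = 0.3322
  −(0.17)·log₂(0.17) = 0.4346
  −(0.16)·log₂(0.16) = 0.4230
  −(0.01)·log₂(0.01) = 0.0664
Sum: 0.5083 + 0.2915 + 0.3322 + 0.4346 + 0.4230 + 0.0664 = 2.056 bits.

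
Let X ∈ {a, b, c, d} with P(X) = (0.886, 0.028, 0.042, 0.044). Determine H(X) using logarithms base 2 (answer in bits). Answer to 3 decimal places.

H(X) = −Σ p·log₂ p.
  −(0.886)·log₂(0.886) = 0.1547
  −(0.028)·log₂(0.028) = 0.1444
  −(0.042)·log₂(0.042) = 0.1921
  −(0.044)·log₂(0.044) = 0.1983
Sum: 0.1547 + 0.1444 + 0.1921 + 0.1983 = 0.690 bits.

0.690 bits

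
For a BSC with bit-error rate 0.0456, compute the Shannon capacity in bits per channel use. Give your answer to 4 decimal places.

0.7326 bits

Binary symmetric channel: C = 1 − h₂(ε) where h₂ is the binary entropy function.
h₂(0.0456) = −0.0456·log₂0.0456 − 0.9544·log₂0.9544 = 0.2674.
C = 1 − 0.2674 = 0.7326 bits per channel use.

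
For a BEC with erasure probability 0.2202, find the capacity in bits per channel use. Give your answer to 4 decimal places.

Binary erasure channel: capacity C = 1 − ε.
C = 1 − 0.2202 = 0.7798 bits per channel use.

0.7798 bits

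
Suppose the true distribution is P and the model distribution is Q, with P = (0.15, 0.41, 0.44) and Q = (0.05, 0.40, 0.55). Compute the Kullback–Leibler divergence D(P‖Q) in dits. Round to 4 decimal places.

D(P‖Q) = Σ p·log₁₀(p/q).
  0.15·log₁₀(0.15/0.05) = 0.07157
  0.41·log₁₀(0.41/0.40) = 0.00440
  0.44·log₁₀(0.44/0.55) = -0.04264
D(P‖Q) = 0.0333 dits.

0.0333 dits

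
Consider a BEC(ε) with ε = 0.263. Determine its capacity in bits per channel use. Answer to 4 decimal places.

0.7370 bits

Binary erasure channel: capacity C = 1 − ε.
C = 1 − 0.263 = 0.7370 bits per channel use.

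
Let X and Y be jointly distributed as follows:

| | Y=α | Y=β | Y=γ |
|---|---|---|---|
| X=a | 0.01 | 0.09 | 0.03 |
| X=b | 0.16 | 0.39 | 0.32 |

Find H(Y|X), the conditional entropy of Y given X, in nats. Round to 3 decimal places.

1.007 nats

Chain rule: H(Y|X) = H(X,Y) − H(X).
Marginals: p(X) = (0.1300, 0.8700), p(Y) = (0.1700, 0.4800, 0.3500).
H(X,Y) = 1.3930 nats; H(X) = 0.3864 nats.
H(Y|X) = 1.3930 − 0.3864 = 1.007 nats.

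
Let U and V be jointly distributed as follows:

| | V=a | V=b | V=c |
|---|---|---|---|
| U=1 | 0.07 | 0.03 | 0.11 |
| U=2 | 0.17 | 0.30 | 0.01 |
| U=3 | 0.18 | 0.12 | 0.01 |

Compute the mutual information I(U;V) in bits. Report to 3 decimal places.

Marginals: p(U) = (0.2100, 0.4800, 0.3100), p(V) = (0.4200, 0.4500, 0.1300).
I(U;V) = Σ p(x,y)·log₂[p(x,y)/(p(x)p(y))].
  (1,a): 0.07·log₂(0.7937) = -0.0233
  (1,b): 0.03·log₂(0.3175) = -0.0497
  (1,c): 0.11·log₂(4.0293) = 0.2212
  (2,a): 0.17·log₂(0.8433) = -0.0418
  (2,b): 0.30·log₂(1.3889) = 0.1422
  (2,c): 0.01·log₂(0.1603) = -0.0264
  (3,a): 0.18·log₂(1.3825) = 0.0841
  (3,b): 0.12·log₂(0.8602) = -0.0261
  (3,c): 0.01·log₂(0.2481) = -0.0201
Sum = 0.260 bits.

0.260 bits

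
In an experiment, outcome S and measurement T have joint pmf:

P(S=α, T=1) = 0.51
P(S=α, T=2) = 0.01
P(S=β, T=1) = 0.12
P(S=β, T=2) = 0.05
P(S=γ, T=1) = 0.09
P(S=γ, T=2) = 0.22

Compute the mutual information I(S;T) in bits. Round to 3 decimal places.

Marginals: p(S) = (0.5200, 0.1700, 0.3100), p(T) = (0.7200, 0.2800).
I(S;T) = H(S) + H(T) − H(S,T).
H(S) = 1.4490, H(T) = 0.8555, H(S,T) = 1.9383.
I(S;T) = 1.4490 + 0.8555 − 1.9383 = 0.366 bits.

0.366 bits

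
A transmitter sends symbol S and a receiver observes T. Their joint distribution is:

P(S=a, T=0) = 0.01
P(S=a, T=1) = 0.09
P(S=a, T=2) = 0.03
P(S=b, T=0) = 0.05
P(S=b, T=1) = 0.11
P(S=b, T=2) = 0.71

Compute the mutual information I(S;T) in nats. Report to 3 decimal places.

Marginals: p(S) = (0.1300, 0.8700), p(T) = (0.0600, 0.2000, 0.7400).
I(S;T) = Σ p(x,y)·ln[p(x,y)/(p(x)p(y))].
  (a,0): 0.01·ln(1.2821) = 0.0025
  (a,1): 0.09·ln(3.4615) = 0.1118
  (a,2): 0.03·ln(0.3119) = -0.0350
  (b,0): 0.05·ln(0.9579) = -0.0022
  (b,1): 0.11·ln(0.6322) = -0.0504
  (b,2): 0.71·ln(1.1028) = 0.0695
Sum = 0.096 nats.

0.096 nats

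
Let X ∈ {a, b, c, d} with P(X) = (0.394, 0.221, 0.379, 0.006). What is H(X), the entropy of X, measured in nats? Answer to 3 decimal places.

H(X) = −Σ p·ln p.
  −(0.394)·ln(0.394) = 0.3670
  −(0.221)·ln(0.221) = 0.3336
  −(0.379)·ln(0.379) = 0.3677
  −(0.006)·ln(0.006) = 0.0307
Sum: 0.3670 + 0.3336 + 0.3677 + 0.0307 = 1.099 nats.

1.099 nats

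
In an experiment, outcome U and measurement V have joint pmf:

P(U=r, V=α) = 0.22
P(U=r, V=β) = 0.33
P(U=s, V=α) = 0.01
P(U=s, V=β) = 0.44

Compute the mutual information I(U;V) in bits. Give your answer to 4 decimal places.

0.1748 bits

Marginals: p(U) = (0.5500, 0.4500), p(V) = (0.2300, 0.7700).
I(U;V) = H(U) + H(V) − H(U,V).
H(U) = 0.9928, H(V) = 0.7780, H(U,V) = 1.5960.
I(U;V) = 0.9928 + 0.7780 − 1.5960 = 0.1748 bits.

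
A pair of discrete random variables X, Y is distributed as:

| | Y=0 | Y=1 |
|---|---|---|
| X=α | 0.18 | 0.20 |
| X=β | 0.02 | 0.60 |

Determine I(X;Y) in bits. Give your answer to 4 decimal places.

Marginals: p(X) = (0.3800, 0.6200), p(Y) = (0.2000, 0.8000).
I(X;Y) = H(X) + H(Y) − H(X,Y).
H(X) = 0.9580, H(Y) = 0.7219, H(X,Y) = 1.4647.
I(X;Y) = 0.9580 + 0.7219 − 1.4647 = 0.2152 bits.

0.2152 bits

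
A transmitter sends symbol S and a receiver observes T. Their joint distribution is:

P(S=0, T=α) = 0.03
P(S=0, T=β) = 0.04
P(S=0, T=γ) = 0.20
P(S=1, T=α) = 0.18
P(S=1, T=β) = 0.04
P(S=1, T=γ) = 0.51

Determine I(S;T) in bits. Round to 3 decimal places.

0.028 bits

Marginals: p(S) = (0.2700, 0.7300), p(T) = (0.2100, 0.0800, 0.7100).
I(S;T) = Σ p(x,y)·log₂[p(x,y)/(p(x)p(y))].
  (0,α): 0.03·log₂(0.5291) = -0.0276
  (0,β): 0.04·log₂(1.8519) = 0.0356
  (0,γ): 0.20·log₂(1.0433) = 0.0122
  (1,α): 0.18·log₂(1.1742) = 0.0417
  (1,β): 0.04·log₂(0.6849) = -0.0218
  (1,γ): 0.51·log₂(0.9840) = -0.0119
Sum = 0.028 bits.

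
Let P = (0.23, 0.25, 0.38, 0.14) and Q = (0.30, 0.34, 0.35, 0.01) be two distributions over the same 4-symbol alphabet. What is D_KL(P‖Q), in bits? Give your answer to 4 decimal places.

0.3790 bits

D(P‖Q) = Σ p·log₂(p/q).
  0.23·log₂(0.23/0.30) = -0.08817
  0.25·log₂(0.25/0.34) = -0.11090
  0.38·log₂(0.38/0.35) = 0.04508
  0.14·log₂(0.14/0.01) = 0.53303
D(P‖Q) = 0.3790 bits.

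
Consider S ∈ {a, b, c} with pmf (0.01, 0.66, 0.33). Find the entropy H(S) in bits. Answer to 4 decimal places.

H(S) = −Σ p·log₂ p.
  −(0.01)·log₂(0.01) = 0.06644
  −(0.66)·log₂(0.66) = 0.39564
  −(0.33)·log₂(0.33) = 0.52782
Sum: 0.06644 + 0.39564 + 0.52782 = 0.9899 bits.

0.9899 bits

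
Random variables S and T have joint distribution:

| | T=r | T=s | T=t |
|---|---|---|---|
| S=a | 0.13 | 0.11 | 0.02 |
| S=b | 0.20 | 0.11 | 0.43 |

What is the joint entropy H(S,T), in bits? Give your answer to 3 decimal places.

H(S,T) = −Σ p(x,y)·log₂ p(x,y) over all 6 cells.
  cell (a,r): −0.13·log₂0.13 = 0.3826
  cell (a,s): −0.11·log₂0.11 = 0.3503
  cell (a,t): −0.02·log₂0.02 = 0.1129
  cell (b,r): −0.20·log₂0.20 = 0.4644
  cell (b,s): −0.11·log₂0.11 = 0.3503
  cell (b,t): −0.43·log₂0.43 = 0.5236
Sum = 2.184 bits.

2.184 bits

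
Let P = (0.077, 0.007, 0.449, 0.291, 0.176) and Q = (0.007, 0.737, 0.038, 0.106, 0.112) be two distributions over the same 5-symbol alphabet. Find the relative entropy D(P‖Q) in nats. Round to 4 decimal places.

D(P‖Q) = Σ p·ln(p/q).
  0.077·ln(0.077/0.007) = 0.18464
  0.007·ln(0.007/0.737) = -0.03260
  0.449·ln(0.449/0.038) = 1.10878
  0.291·ln(0.291/0.106) = 0.29388
  0.176·ln(0.176/0.112) = 0.07955
D(P‖Q) = 1.6342 nats.

1.6342 nats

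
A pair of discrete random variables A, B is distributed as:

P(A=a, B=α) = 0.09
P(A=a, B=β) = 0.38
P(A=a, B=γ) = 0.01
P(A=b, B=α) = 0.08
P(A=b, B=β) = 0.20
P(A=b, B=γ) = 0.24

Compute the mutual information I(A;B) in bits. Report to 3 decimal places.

Marginals: p(A) = (0.4800, 0.5200), p(B) = (0.1700, 0.5800, 0.2500).
I(A;B) = H(A) + H(B) − H(A,B).
H(A) = 0.9988, H(B) = 1.3904, H(A,B) = 2.1596.
I(A;B) = 0.9988 + 1.3904 − 2.1596 = 0.230 bits.

0.230 bits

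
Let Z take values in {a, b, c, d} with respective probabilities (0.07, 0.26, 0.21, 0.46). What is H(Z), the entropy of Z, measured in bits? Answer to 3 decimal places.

H(Z) = −Σ p·log₂ p.
  −(0.07)·log₂(0.07) = 0.2686
  −(0.26)·log₂(0.26) = 0.5053
  −(0.21)·log₂(0.21) = 0.4728
  −(0.46)·log₂(0.46) = 0.5153
Sum: 0.2686 + 0.5053 + 0.4728 + 0.5153 = 1.762 bits.

1.762 bits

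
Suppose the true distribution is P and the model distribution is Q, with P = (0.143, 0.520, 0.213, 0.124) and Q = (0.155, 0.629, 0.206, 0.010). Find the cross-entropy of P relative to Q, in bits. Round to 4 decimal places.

H(P,Q) = −Σ p·log₂ q.
  −0.143·log₂(0.155) = 0.38462
  −0.520·log₂(0.629) = 0.34781
  −0.213·log₂(0.206) = 0.48549
  −0.124·log₂(0.010) = 0.82384
H(P,Q) = 2.0418 bits.

2.0418 bits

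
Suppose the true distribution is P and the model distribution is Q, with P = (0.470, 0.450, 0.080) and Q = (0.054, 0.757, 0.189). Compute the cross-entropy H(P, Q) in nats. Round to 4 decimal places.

1.6304 nats

H(P,Q) = −Σ p·ln q.
  −0.470·ln(0.054) = 1.37182
  −0.450·ln(0.757) = 0.12528
  −0.080·ln(0.189) = 0.13328
H(P,Q) = 1.6304 nats.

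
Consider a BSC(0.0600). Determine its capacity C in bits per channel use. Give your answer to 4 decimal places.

Binary symmetric channel: C = 1 − h₂(ε) where h₂ is the binary entropy function.
h₂(0.0600) = −0.0600·log₂0.0600 − 0.9400·log₂0.9400 = 0.3274.
C = 1 − 0.3274 = 0.6726 bits per channel use.

0.6726 bits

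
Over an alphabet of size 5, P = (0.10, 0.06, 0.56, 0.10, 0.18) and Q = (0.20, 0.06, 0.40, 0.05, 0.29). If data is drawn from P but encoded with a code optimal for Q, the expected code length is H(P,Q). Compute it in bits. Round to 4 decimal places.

1.9697 bits

H(P,Q) = −Σ p·log₂ q.
  −0.10·log₂(0.20) = 0.23219
  −0.06·log₂(0.06) = 0.24353
  −0.56·log₂(0.40) = 0.74028
  −0.10·log₂(0.05) = 0.43219
  −0.18·log₂(0.29) = 0.32146
H(P,Q) = 1.9697 bits.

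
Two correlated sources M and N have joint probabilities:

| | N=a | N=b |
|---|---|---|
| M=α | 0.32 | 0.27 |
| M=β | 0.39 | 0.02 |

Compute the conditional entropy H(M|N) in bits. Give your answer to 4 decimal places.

0.8100 bits

Chain rule: H(M|N) = H(M,N) − H(N).
Marginals: p(M) = (0.5900, 0.4100), p(N) = (0.7100, 0.2900).
H(M,N) = 1.6787 bits; H(N) = 0.8687 bits.
H(M|N) = 1.6787 − 0.8687 = 0.8100 bits.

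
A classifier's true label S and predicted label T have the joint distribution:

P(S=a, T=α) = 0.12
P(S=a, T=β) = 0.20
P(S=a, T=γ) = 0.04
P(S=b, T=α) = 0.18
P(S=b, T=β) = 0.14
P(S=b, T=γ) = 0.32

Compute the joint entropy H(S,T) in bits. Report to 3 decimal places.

H(S,T) = −Σ p(x,y)·log₂ p(x,y) over all 6 cells.
  cell (a,α): −0.12·log₂0.12 = 0.3671
  cell (a,β): −0.20·log₂0.20 = 0.4644
  cell (a,γ): −0.04·log₂0.04 = 0.1858
  cell (b,α): −0.18·log₂0.18 = 0.4453
  cell (b,β): −0.14·log₂0.14 = 0.3971
  cell (b,γ): −0.32·log₂0.32 = 0.5260
Sum = 2.386 bits.

2.386 bits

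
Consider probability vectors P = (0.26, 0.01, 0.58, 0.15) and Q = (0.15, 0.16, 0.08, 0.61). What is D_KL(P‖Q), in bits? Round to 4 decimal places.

D(P‖Q) = Σ p·log₂(p/q).
  0.26·log₂(0.26/0.15) = 0.20632
  0.01·log₂(0.01/0.16) = -0.04000
  0.58·log₂(0.58/0.08) = 1.65763
  0.15·log₂(0.15/0.61) = -0.30358
D(P‖Q) = 1.5204 bits.

1.5204 bits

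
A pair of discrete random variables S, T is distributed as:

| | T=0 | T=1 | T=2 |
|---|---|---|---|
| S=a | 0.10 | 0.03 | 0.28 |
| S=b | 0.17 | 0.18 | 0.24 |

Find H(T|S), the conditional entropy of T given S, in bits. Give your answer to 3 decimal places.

Chain rule: H(T|S) = H(S,T) − H(S).
Marginals: p(S) = (0.4100, 0.5900), p(T) = (0.2700, 0.2100, 0.5200).
H(S,T) = 2.3722 bits; H(S) = 0.9765 bits.
H(T|S) = 2.3722 − 0.9765 = 1.396 bits.

1.396 bits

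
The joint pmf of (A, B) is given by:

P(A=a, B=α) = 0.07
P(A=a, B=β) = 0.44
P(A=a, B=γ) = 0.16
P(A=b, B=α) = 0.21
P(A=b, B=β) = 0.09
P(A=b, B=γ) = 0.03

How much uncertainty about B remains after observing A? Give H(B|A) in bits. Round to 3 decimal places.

Marginals: p(A) = (0.6700, 0.3300), p(B) = (0.2800, 0.5300, 0.1900).
H(B|A) = Σ p(A) · H(B|A=·).
  A=a: p=0.6700, H(B|A=a) = 1.2323
  A=b: p=0.3300, H(B|A=b) = 1.2407
Weighted sum = 1.235 bits.

1.235 bits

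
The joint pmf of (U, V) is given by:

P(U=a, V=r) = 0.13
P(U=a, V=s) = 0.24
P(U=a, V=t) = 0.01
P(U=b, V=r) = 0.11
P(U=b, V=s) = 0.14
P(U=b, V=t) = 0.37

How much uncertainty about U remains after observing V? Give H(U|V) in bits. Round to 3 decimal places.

Marginals: p(U) = (0.3800, 0.6200), p(V) = (0.2400, 0.3800, 0.3800).
H(U|V) = Σ p(V) · H(U|V=·).
  V=r: p=0.2400, H(U|V=r) = 0.9950
  V=s: p=0.3800, H(U|V=s) = 0.9495
  V=t: p=0.3800, H(U|V=t) = 0.1756
Weighted sum = 0.666 bits.

0.666 bits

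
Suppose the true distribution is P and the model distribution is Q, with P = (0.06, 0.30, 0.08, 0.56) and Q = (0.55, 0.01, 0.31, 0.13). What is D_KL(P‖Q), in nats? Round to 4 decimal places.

D(P‖Q) = Σ p·ln(p/q).
  0.06·ln(0.06/0.55) = -0.13293
  0.30·ln(0.30/0.01) = 1.02036
  0.08·ln(0.08/0.31) = -0.10836
  0.56·ln(0.56/0.13) = 0.81783
D(P‖Q) = 1.5969 nats.

1.5969 nats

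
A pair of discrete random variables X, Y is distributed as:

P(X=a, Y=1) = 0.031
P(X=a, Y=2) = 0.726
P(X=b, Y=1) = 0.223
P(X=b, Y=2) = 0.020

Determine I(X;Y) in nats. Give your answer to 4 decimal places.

0.3682 nats

Marginals: p(X) = (0.7570, 0.2430), p(Y) = (0.2540, 0.7460).
I(X;Y) = Σ p(x,y)·ln[p(x,y)/(p(x)p(y))].
  (a,1): 0.031·ln(0.1612) = -0.05657
  (a,2): 0.726·ln(1.2856) = 0.18238
  (b,1): 0.223·ln(3.6130) = 0.28645
  (b,2): 0.020·ln(0.1103) = -0.04409
Sum = 0.3682 nats.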